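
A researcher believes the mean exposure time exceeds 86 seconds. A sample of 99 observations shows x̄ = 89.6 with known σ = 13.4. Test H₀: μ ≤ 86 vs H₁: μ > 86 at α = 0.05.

z = 2.673. Critical value: 1.645. Reject H₀.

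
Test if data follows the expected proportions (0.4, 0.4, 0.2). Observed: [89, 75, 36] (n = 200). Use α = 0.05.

Expected: [80.0, 80.0, 40.0]. χ² = 1.725. df = 2, critical = 5.991. Fail to reject H₀.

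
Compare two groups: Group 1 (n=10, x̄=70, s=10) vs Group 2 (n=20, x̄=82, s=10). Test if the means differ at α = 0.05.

Pooled sp = 10.0. t = -3.098, df = 28. Critical t = ±2.048. Reject H₀.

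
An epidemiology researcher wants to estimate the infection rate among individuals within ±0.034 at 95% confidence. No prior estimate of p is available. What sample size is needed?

Conservative approach: use p = 0.5 (maximizes p(1-p) = 0.25). n = z²(0.25)/E² = 1.96²×0.25/0.034² = 830.8 → n = 831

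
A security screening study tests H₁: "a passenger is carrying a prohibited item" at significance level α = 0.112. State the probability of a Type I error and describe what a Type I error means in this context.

P(Type I error) = α = 0.112. A Type I error is rejecting H₀ when H₀ is actually true (false positive) — here, concluding that a passenger is carrying a prohibited item when in fact this is not the case. Consequence: detaining an innocent passenger — delay and inconvenience.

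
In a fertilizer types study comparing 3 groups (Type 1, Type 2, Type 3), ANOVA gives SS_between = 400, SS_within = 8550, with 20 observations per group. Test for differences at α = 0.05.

df_between = 2, df_within = 57. F = MS_between/MS_within = 200.0/150.0 = 1.333. F_crit ≈ 3.159. Fail to reject H₀.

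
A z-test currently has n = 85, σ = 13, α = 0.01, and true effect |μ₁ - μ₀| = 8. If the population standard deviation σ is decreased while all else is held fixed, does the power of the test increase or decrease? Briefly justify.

Power increases: a smaller σ shrinks the standard error σ/√n, moving the sampling distribution under H₁ further from the critical value.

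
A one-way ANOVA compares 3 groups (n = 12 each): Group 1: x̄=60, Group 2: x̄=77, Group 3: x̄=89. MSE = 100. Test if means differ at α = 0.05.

Grand mean = 75.33. SS_between = 5096.0, MS_between = 2548.0. F = 25.48, F_crit ≈ 3.285. Reject H₀.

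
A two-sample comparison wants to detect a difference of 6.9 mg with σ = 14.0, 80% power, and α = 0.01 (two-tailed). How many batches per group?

n per group = 2(z_α/2 + z_β)²σ²/d² = 2×(2.576 + 0.84)²×14.0²/6.9² = 96.1 → n = 97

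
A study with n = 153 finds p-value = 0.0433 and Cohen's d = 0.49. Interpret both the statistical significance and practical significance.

Statistically significant (p = 0.0433 < 0.05). Cohen's d = 0.49 indicates a small effect size. Both statistical and practical significance should be considered.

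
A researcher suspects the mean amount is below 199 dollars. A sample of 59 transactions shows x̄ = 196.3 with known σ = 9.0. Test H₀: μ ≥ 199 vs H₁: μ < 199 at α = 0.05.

z = -2.304. Critical value: -1.645. Reject H₀.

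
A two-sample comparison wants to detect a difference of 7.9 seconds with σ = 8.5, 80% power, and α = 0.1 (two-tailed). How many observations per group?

n per group = 2(z_α/2 + z_β)²σ²/d² = 2×(1.645 + 0.84)²×8.5²/7.9² = 14.3 → n = 15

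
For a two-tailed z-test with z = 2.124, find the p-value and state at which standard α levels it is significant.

p = 2·P(Z > |2.124|) = 2·(1 - Φ(2.124)) ≈ 0.0337. Significant at α = 0.1; Significant at α = 0.05.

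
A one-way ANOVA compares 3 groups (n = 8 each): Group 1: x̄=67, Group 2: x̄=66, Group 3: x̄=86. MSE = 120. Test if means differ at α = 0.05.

Grand mean = 73.0. SS_between = 2032.0, MS_between = 1016.0. F = 8.467, F_crit ≈ 3.467. Reject H₀.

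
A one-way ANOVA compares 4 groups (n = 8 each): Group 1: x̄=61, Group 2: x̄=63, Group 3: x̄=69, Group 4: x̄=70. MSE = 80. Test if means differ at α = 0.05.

Grand mean = 65.75. SS_between = 470.0, MS_between = 156.67. F = 1.958, F_crit ≈ 2.947. Fail to reject H₀.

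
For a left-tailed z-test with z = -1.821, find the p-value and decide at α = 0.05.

p = P(Z < -1.821) = Φ(-1.821) ≈ 0.0343. Since p < 0.05, reject H₀ (significant) at α = 0.05.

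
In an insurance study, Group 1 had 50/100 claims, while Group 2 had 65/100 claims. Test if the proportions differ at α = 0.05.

p̂₁ = 0.5, p̂₂ = 0.65, pooled p̂ = 0.575. z = -2.146. Critical: ±1.96. Reject H₀.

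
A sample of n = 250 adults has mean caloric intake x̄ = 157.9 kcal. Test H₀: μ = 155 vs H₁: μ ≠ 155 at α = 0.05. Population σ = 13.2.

z = (x̄ - μ₀)/(σ/√n) = (157.9 - 155)/(13.2/√250) = 3.474. Critical value: ±1.96. Since |3.474| > 1.96, Reject H₀.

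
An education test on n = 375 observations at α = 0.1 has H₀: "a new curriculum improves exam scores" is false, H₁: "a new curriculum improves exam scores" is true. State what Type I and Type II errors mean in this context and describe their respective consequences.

Type I (false positive): concluding that a new curriculum improves exam scores when it is not — adopting a curriculum that gives no real benefit — disruption for nothing. Type II (false negative): failing to conclude that a new curriculum improves exam scores when it is — keeping the old curriculum when the new one would have helped students. Which is costlier depends on domain priorities and is a judgement call rather than a statistical fact.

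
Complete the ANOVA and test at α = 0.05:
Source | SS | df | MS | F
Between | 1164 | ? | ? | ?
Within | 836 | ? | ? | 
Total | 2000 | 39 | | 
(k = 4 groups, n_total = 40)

df_between = 3, df_within = 36. MS_between = 388.0, MS_within = 23.22. F = 16.708, F_crit ≈ 2.866. Reject H₀.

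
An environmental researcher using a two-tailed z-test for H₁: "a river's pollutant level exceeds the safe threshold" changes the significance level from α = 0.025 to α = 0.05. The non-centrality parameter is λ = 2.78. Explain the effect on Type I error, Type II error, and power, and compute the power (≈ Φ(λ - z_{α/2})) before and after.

Increasing α from 0.025 to 0.05:
• Type I error rate increases (α is the Type I rate by definition).
• Critical value moves from z_{α/2} = 2.241 to 1.96, so power = Φ(λ - z_{α/2}) goes from Φ(2.78 - 2.241) = 0.705 to Φ(2.78 - 1.96) = 0.794.
• Type II error rate β = 1 - power therefore decreases (0.295 → 0.206).
Appropriate when false negatives are costly — here, allowing unsafe pollution to continue.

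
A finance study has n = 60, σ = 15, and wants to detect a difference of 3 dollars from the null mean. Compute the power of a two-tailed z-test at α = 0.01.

SE = σ/√n = 15/√60 = 1.936. Non-centrality λ = d/SE = 3/1.936 = 1.549. Power ≈ Φ(λ - z_{α/2}) = Φ(1.549 - 2.576) = Φ(-1.027) = 0.152.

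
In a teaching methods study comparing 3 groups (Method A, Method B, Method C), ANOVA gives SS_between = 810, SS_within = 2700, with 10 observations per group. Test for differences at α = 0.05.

df_between = 2, df_within = 27. F = MS_between/MS_within = 405.0/100.0 = 4.05. F_crit ≈ 3.354. Reject H₀. At least one mean differs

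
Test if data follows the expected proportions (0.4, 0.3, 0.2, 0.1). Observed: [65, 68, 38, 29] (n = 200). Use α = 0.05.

Expected: [80.0, 60.0, 40.0, 20.0]. χ² = 8.029. df = 3, critical = 7.815. Reject H₀.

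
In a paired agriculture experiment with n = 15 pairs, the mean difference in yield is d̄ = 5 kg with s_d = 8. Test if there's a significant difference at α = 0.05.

t = d̄/(s_d/√n) = 5/(8/√15) = 2.421. df = 14, critical t = ±2.145. Reject H₀.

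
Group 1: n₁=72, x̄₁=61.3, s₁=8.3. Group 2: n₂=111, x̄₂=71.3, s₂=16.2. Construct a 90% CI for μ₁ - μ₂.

Difference = -10.0. SE = √(8.3²/72 + 16.2²/111) = 1.822. CI = (-13.0, -7.0)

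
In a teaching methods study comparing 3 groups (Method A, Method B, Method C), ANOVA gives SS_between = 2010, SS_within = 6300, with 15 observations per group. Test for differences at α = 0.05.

df_between = 2, df_within = 42. F = MS_between/MS_within = 1005.0/150.0 = 6.7. F_crit ≈ 3.22. Reject H₀. At least one mean differs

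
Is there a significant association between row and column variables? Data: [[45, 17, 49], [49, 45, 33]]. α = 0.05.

χ² = 14.929. df = 2, critical = 5.991. Reject H₀. Variables are dependent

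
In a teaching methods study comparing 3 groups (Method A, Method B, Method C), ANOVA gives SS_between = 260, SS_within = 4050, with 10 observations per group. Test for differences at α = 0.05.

df_between = 2, df_within = 27. F = MS_between/MS_within = 130.0/150.0 = 0.867. F_crit ≈ 3.354. Fail to reject H₀.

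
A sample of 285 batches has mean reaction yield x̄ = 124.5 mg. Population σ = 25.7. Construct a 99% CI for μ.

CI = x̄ ± z*(σ/√n) = 124.5 ± 2.576(25.7/√285) = 124.5 ± 3.92 = (120.58, 128.42)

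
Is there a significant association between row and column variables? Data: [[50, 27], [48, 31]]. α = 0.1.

χ² = 0.291. df = 1, critical = 2.706. Fail to reject H₀. No evidence of dependence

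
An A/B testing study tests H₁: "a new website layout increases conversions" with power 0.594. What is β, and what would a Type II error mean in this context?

β = 1 - power = 1 - 0.594 = 0.406. A Type II error is failing to reject H₀ when H₀ is false (false negative) — here, failing to conclude that a new website layout increases conversions when in fact it is true. Consequence: discarding a layout that would have improved conversions — lost revenue.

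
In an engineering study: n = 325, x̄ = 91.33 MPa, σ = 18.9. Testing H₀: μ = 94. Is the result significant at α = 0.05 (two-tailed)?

z = (91.33 - 94)/(18.9/√325) = -2.547. Since |z| > 1.96, significant at α = 0.05.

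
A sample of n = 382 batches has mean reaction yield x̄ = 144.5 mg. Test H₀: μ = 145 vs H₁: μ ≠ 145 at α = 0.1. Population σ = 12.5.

z = (x̄ - μ₀)/(σ/√n) = (144.5 - 145)/(12.5/√382) = -0.782. Critical value: ±1.645. Since |-0.782| ≤ 1.645, Fail to reject H₀.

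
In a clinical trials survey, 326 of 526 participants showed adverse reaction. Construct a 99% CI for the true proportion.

p̂ = 0.62. CI = p̂ ± z*√(p̂(1-p̂)/n) = (0.565, 0.674)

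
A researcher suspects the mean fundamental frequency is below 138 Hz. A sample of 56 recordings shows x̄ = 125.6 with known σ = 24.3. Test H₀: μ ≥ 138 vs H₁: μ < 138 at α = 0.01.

z = -3.819. Critical value: -2.33. Reject H₀.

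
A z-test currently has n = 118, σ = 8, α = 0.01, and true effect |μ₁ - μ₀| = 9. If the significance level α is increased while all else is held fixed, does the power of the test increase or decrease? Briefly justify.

Power increases: a larger α lowers the critical value, so more of the H₁ sampling distribution falls in the rejection region.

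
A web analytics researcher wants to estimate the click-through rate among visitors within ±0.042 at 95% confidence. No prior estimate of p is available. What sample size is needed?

Conservative approach: use p = 0.5 (maximizes p(1-p) = 0.25). n = z²(0.25)/E² = 1.96²×0.25/0.042² = 544.4 → n = 545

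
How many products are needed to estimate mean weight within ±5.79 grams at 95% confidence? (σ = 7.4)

n = (z*σ/E)² = (1.96×7.4/5.79)² = 6.3 → n = 7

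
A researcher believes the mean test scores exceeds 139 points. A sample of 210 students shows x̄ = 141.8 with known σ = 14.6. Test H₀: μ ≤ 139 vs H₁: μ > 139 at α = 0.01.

z = 2.779. Critical value: 2.33. Reject H₀.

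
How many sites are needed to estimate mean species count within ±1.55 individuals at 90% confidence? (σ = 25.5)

n = (z*σ/E)² = (1.645×25.5/1.55)² = 732.4 → n = 733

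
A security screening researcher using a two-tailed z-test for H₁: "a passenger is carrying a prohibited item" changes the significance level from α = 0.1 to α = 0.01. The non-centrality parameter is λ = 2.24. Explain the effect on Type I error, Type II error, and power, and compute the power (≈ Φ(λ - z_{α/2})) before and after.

Decreasing α from 0.1 to 0.01:
• Type I error rate decreases (α is the Type I rate by definition).
• Critical value moves from z_{α/2} = 1.645 to 2.576, so power = Φ(λ - z_{α/2}) goes from Φ(2.24 - 1.645) = 0.724 to Φ(2.24 - 2.576) = 0.368.
• Type II error rate β = 1 - power therefore increases (0.276 → 0.632).
Appropriate when false positives are costly — here, detaining an innocent passenger — delay and inconvenience.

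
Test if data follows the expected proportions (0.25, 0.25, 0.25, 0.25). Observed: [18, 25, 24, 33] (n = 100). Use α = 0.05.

Expected: [25.0, 25.0, 25.0, 25.0]. χ² = 4.56. df = 3, critical = 7.815. Fail to reject H₀.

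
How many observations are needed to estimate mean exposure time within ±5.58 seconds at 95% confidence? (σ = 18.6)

n = (z*σ/E)² = (1.96×18.6/5.58)² = 42.7 → n = 43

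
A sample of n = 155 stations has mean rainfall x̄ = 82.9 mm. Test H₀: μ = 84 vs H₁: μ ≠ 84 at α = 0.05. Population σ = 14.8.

z = (x̄ - μ₀)/(σ/√n) = (82.9 - 84)/(14.8/√155) = -0.925. Critical value: ±1.96. Since |-0.925| ≤ 1.96, Fail to reject H₀.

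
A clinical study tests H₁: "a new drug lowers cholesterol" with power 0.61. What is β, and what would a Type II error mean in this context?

β = 1 - power = 1 - 0.61 = 0.39. A Type II error is failing to reject H₀ when H₀ is false (false negative) — here, failing to conclude that a new drug lowers cholesterol when in fact it is true. Consequence: shelving an effective drug — patients miss out on a treatment that would have helped.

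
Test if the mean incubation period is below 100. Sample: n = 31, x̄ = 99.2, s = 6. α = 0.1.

t = (99.2 - 100)/(6/√31) = -0.742, df = 30. Critical t = -1.31. Fail to reject H₀.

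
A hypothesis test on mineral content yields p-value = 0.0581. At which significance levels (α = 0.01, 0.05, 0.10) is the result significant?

p = 0.0581. Significant at: α = 0.1.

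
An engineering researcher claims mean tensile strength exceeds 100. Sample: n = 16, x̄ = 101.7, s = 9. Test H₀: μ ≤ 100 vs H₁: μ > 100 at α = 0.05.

t = (101.7 - 100)/(9/√16) = 0.756, df = 15. Critical t = 1.753. Fail to reject H₀.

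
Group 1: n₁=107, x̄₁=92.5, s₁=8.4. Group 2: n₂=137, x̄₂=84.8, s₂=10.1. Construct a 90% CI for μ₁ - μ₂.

Difference = 7.7. SE = √(8.4²/107 + 10.1²/137) = 1.185. CI = (5.75, 9.65)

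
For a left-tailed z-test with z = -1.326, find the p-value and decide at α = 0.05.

p = P(Z < -1.326) = Φ(-1.326) ≈ 0.0924. Since p ≥ 0.05, fail to reject H₀ (not significant) at α = 0.05.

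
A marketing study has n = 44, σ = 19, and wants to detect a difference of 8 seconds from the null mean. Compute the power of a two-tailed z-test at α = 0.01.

SE = σ/√n = 19/√44 = 2.864. Non-centrality λ = d/SE = 8/2.864 = 2.793. Power ≈ Φ(λ - z_{α/2}) = Φ(2.793 - 2.576) = Φ(0.217) = 0.586.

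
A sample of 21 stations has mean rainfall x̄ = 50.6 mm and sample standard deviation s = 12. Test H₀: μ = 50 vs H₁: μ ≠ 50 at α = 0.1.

t = (x̄ - μ₀)/(s/√n) = (50.6 - 50)/(12/√21) = 0.229. df = 20, critical t = ±1.725. Fail to reject H₀.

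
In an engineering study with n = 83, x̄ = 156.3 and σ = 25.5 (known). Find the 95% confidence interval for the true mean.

CI = x̄ ± z*(σ/√n) = 156.3 ± 1.96(25.5/√83) = 156.3 ± 5.49 = (150.81, 161.79)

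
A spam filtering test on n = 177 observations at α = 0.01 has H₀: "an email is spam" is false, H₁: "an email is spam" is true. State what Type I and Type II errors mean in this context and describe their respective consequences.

Type I (false positive): concluding that an email is spam when it is not — a legitimate email is sent to the spam folder and the user misses it. Type II (false negative): failing to conclude that an email is spam when it is — a spam email lands in the inbox. Which is costlier depends on domain priorities and is a judgement call rather than a statistical fact.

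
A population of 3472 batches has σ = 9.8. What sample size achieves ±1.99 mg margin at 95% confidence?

Without FPC: n₀ = (1.96×9.8/1.99)² = 93.166. With FPC: n = n₀N/(n₀+N-1) = 90.8 → n = 91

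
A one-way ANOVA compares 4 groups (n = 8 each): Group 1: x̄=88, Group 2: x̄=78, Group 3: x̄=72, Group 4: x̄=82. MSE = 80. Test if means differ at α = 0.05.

Grand mean = 80.0. SS_between = 1088.0, MS_between = 362.67. F = 4.533, F_crit ≈ 2.947. Reject H₀.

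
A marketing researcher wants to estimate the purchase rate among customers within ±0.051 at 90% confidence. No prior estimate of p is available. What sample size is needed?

Conservative approach: use p = 0.5 (maximizes p(1-p) = 0.25). n = z²(0.25)/E² = 1.645²×0.25/0.051² = 260.1 → n = 261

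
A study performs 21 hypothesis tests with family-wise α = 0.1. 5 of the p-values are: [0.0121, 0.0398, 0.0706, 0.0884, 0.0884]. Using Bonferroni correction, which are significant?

Bonferroni α = 0.1/21 = 0.00476. None of the given p-values are significant.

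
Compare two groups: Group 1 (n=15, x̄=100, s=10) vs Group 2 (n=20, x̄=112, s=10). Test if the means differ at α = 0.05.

Pooled sp = 10.0. t = -3.513, df = 33. Critical t = ±2.035. Reject H₀.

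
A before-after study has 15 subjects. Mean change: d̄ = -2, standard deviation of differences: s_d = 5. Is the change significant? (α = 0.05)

t = d̄/(s_d/√n) = -2/(5/√15) = -1.549. df = 14, critical t = ±2.145. Fail to reject H₀.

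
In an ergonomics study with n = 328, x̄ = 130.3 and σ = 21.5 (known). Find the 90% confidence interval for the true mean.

CI = x̄ ± z*(σ/√n) = 130.3 ± 1.645(21.5/√328) = 130.3 ± 1.95 = (128.35, 132.25)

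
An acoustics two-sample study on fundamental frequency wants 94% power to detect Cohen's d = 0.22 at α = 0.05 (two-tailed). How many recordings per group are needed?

z_{α/2} = 1.96, z_β = Φ⁻¹(0.94) = 1.555. For small effect (d = 0.22): n per group = 2(z_{α/2} + z_β)²/d² = 2(1.96 + 1.555)²/0.22² = 510.5 → 511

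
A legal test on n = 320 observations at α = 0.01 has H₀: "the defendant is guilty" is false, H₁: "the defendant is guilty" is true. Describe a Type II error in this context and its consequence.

Type II error: failing to reject H₀ when it is false — concluding that the defendant is guilty is not supported when in fact it is. Consequence: acquitting a guilty person.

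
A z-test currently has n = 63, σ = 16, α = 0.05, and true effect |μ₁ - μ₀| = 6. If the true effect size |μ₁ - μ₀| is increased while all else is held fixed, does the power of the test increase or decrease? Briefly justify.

Power increases: a larger true effect increases the non-centrality λ = |μ₁ - μ₀|/(σ/√n).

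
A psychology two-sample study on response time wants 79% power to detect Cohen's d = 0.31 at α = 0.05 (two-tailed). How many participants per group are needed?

z_{α/2} = 1.96, z_β = Φ⁻¹(0.79) = 0.806. For small effect (d = 0.31): n per group = 2(z_{α/2} + z_β)²/d² = 2(1.96 + 0.806)²/0.31² = 159.2 → 160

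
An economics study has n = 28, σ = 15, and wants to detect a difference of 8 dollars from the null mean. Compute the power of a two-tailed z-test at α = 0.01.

SE = σ/√n = 15/√28 = 2.835. Non-centrality λ = d/SE = 8/2.835 = 2.822. Power ≈ Φ(λ - z_{α/2}) = Φ(2.822 - 2.576) = Φ(0.246) = 0.597.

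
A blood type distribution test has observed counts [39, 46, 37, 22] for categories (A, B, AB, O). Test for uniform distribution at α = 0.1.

Expected = 36 each. χ² = Σ(O-E)²/E = 8.5. df = 3, critical value = 6.251. Reject H₀.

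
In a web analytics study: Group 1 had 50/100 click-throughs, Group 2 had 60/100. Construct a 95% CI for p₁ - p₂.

p̂₁ = 0.5, p̂₂ = 0.6. Difference = -0.1. CI = (-0.237, 0.037)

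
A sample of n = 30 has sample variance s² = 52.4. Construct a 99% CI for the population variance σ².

df = 29. χ²_{0.005} = 52.336, χ²_{0.995} = 13.121. CI for σ² = ((n-1)s²/χ²_{α/2}, (n-1)s²/χ²_{1-α/2}) = (29·52.4/52.336, 29·52.4/13.121) = (29.04, 115.81)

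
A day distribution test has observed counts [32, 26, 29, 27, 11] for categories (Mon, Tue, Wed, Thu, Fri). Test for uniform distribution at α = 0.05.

Expected = 25 each. χ² = Σ(O-E)²/E = 10.64. df = 4, critical value = 9.488. Reject H₀.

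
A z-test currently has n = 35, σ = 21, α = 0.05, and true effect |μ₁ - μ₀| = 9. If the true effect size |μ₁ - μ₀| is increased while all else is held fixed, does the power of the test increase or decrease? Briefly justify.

Power increases: a larger true effect increases the non-centrality λ = |μ₁ - μ₀|/(σ/√n).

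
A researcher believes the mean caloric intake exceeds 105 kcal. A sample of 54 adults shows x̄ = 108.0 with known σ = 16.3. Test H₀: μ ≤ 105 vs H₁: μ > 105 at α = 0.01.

z = 1.352. Critical value: 2.33. Fail to reject H₀.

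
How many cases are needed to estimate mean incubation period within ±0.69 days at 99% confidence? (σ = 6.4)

n = (z*σ/E)² = (2.576×6.4/0.69)² = 570.9 → n = 571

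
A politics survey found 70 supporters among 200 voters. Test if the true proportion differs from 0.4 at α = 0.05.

p̂ = 0.35, p₀ = 0.4. z = (p̂ - p₀)/√(p₀(1-p₀)/n) = -1.443. Critical: ±1.96. Fail to reject H₀.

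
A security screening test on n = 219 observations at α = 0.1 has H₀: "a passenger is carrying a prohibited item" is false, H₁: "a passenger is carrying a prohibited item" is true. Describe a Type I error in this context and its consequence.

Type I error: rejecting H₀ when it is true — concluding that a passenger is carrying a prohibited item when in fact it is not. Consequence: detaining an innocent passenger — delay and inconvenience.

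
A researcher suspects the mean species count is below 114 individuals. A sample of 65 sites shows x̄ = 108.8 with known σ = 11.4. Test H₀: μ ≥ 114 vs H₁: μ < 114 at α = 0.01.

z = -3.678. Critical value: -2.33. Reject H₀.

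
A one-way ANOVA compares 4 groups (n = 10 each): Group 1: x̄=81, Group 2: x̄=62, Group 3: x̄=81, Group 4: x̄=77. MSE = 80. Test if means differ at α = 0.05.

Grand mean = 75.25. SS_between = 2447.5, MS_between = 815.83. F = 10.198, F_crit ≈ 2.866. Reject H₀.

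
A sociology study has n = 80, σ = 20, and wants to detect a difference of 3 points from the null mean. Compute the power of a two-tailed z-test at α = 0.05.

SE = σ/√n = 20/√80 = 2.236. Non-centrality λ = d/SE = 3/2.236 = 1.342. Power ≈ Φ(λ - z_{α/2}) = Φ(1.342 - 1.96) = Φ(-0.618) = 0.268.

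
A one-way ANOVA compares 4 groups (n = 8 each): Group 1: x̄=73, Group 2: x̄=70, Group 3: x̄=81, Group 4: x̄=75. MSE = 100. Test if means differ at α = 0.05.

Grand mean = 74.75. SS_between = 518.0, MS_between = 172.67. F = 1.727, F_crit ≈ 2.947. Fail to reject H₀.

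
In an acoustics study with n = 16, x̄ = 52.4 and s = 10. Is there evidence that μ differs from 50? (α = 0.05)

t = (x̄ - μ₀)/(s/√n) = (52.4 - 50)/(10/√16) = 0.96. df = 15, critical t = ±2.131. Fail to reject H₀.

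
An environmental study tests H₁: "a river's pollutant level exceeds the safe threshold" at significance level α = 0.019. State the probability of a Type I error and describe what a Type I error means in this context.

P(Type I error) = α = 0.019. A Type I error is rejecting H₀ when H₀ is actually true (false positive) — here, concluding that a river's pollutant level exceeds the safe threshold when in fact this is not the case. Consequence: shutting down a compliant factory unnecessarily.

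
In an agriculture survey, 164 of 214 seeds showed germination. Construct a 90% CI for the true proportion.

p̂ = 0.766. CI = p̂ ± z*√(p̂(1-p̂)/n) = (0.719, 0.814)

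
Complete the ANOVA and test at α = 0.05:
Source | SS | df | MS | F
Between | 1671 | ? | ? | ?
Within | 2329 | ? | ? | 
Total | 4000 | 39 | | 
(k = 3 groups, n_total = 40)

df_between = 2, df_within = 37. MS_between = 835.5, MS_within = 62.95. F = 13.273, F_crit ≈ 3.252. Reject H₀.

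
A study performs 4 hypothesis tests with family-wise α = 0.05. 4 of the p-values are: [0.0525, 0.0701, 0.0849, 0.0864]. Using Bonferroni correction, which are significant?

Bonferroni α = 0.05/4 = 0.0125. None of the given p-values are significant.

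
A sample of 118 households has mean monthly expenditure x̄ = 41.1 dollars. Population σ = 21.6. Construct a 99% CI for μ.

CI = x̄ ± z*(σ/√n) = 41.1 ± 2.576(21.6/√118) = 41.1 ± 5.12 = (35.98, 46.22)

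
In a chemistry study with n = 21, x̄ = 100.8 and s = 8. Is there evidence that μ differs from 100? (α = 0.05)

t = (x̄ - μ₀)/(s/√n) = (100.8 - 100)/(8/√21) = 0.458. df = 20, critical t = ±2.086. Fail to reject H₀.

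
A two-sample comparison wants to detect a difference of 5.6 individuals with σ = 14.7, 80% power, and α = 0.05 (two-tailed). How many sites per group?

n per group = 2(z_α/2 + z_β)²σ²/d² = 2×(1.96 + 0.84)²×14.7²/5.6² = 108.04 → n = 109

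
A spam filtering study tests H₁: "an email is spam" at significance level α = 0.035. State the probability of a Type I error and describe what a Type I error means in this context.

P(Type I error) = α = 0.035. A Type I error is rejecting H₀ when H₀ is actually true (false positive) — here, concluding that an email is spam when in fact this is not the case. Consequence: a legitimate email is sent to the spam folder and the user misses it.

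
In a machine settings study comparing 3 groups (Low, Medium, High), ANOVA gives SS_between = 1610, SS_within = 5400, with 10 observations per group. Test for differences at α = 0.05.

df_between = 2, df_within = 27. F = MS_between/MS_within = 805.0/200.0 = 4.025. F_crit ≈ 3.354. Reject H₀. At least one mean differs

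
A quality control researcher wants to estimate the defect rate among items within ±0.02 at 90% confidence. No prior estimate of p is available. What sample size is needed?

Conservative approach: use p = 0.5 (maximizes p(1-p) = 0.25). n = z²(0.25)/E² = 1.645²×0.25/0.02² = 1691.3 → n = 1692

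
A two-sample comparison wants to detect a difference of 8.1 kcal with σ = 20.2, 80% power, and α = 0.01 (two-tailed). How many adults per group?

n per group = 2(z_α/2 + z_β)²σ²/d² = 2×(2.576 + 0.84)²×20.2²/8.1² = 145.1 → n = 146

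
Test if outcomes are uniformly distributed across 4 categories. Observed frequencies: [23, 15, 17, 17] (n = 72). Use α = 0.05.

Expected = 18 each. χ² = Σ(O-E)²/E = 2.0. df = 3, critical value = 7.815. Fail to reject H₀.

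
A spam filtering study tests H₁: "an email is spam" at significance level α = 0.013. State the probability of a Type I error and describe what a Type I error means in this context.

P(Type I error) = α = 0.013. A Type I error is rejecting H₀ when H₀ is actually true (false positive) — here, concluding that an email is spam when in fact this is not the case. Consequence: a legitimate email is sent to the spam folder and the user misses it.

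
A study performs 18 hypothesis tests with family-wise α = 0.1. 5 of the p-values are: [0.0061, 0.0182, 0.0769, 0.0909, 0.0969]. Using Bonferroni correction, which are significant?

Bonferroni α = 0.1/18 = 0.00556. None of the given p-values are significant.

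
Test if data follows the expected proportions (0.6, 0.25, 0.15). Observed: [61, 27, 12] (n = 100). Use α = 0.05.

Expected: [60.0, 25.0, 15.0]. χ² = 0.777. df = 2, critical = 5.991. Fail to reject H₀.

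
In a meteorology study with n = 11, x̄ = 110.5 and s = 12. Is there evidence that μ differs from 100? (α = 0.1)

t = (x̄ - μ₀)/(s/√n) = (110.5 - 100)/(12/√11) = 2.902. df = 10, critical t = ±1.812. Reject H₀.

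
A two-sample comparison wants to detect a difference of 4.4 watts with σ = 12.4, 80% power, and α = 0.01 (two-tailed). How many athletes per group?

n per group = 2(z_α/2 + z_β)²σ²/d² = 2×(2.576 + 0.84)²×12.4²/4.4² = 185.4 → n = 186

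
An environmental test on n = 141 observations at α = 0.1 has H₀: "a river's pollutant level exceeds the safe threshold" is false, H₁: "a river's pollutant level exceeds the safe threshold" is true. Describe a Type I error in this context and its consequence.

Type I error: rejecting H₀ when it is true — concluding that a river's pollutant level exceeds the safe threshold when in fact it is not. Consequence: shutting down a compliant factory unnecessarily.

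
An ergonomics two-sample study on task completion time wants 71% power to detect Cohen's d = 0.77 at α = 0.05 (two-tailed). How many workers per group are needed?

z_{α/2} = 1.96, z_β = Φ⁻¹(0.71) = 0.553. For medium effect (d = 0.77): n per group = 2(z_{α/2} + z_β)²/d² = 2(1.96 + 0.553)²/0.77² = 21.3 → 22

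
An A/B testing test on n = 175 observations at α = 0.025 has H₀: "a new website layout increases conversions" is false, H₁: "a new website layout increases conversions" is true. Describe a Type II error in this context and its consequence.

Type II error: failing to reject H₀ when it is false — concluding that a new website layout increases conversions is not supported when in fact it is. Consequence: discarding a layout that would have improved conversions — lost revenue.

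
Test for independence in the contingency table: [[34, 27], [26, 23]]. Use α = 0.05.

χ² = 0.079. df = 1, critical = 3.841. Fail to reject H₀. No evidence of dependence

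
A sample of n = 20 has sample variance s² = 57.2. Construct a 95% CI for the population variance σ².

df = 19. χ²_{0.025} = 32.852, χ²_{0.975} = 8.907. CI for σ² = ((n-1)s²/χ²_{α/2}, (n-1)s²/χ²_{1-α/2}) = (19·57.2/32.852, 19·57.2/8.907) = (33.08, 122.02)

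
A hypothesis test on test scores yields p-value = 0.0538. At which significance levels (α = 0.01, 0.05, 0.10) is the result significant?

p = 0.0538. Significant at: α = 0.1.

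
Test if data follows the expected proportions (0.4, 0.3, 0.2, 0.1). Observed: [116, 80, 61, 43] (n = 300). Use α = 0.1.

Expected: [120.0, 90.0, 60.0, 30.0]. χ² = 6.894. df = 3, critical = 6.251. Reject H₀.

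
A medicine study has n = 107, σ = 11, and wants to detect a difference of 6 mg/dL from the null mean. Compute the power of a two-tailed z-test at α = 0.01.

SE = σ/√n = 11/√107 = 1.063. Non-centrality λ = d/SE = 6/1.063 = 5.642. Power ≈ Φ(λ - z_{α/2}) = Φ(5.642 - 2.576) = Φ(3.066) = 0.999.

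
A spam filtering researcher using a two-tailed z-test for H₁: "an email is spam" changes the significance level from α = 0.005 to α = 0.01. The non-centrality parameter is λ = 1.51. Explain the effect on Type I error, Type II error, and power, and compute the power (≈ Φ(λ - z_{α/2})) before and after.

Increasing α from 0.005 to 0.01:
• Type I error rate increases (α is the Type I rate by definition).
• Critical value moves from z_{α/2} = 2.807 to 2.576, so power = Φ(λ - z_{α/2}) goes from Φ(1.51 - 2.807) = 0.097 to Φ(1.51 - 2.576) = 0.143.
• Type II error rate β = 1 - power therefore decreases (0.903 → 0.857).
Appropriate when false negatives are costly — here, a spam email lands in the inbox.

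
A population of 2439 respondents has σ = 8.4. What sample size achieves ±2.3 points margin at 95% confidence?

Without FPC: n₀ = (1.96×8.4/2.3)² = 51.241. With FPC: n = n₀N/(n₀+N-1) = 50.2 → n = 51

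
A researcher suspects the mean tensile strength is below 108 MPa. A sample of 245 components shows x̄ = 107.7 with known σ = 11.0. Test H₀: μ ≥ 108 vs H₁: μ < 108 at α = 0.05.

z = -0.427. Critical value: -1.645. Fail to reject H₀.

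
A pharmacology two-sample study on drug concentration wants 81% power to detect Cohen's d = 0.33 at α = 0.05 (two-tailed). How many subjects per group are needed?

z_{α/2} = 1.96, z_β = Φ⁻¹(0.81) = 0.878. For small effect (d = 0.33): n per group = 2(z_{α/2} + z_β)²/d² = 2(1.96 + 0.878)²/0.33² = 147.9 → 148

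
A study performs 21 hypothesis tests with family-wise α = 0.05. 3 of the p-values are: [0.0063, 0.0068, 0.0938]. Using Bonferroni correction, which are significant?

Bonferroni α = 0.05/21 = 0.00238. None of the given p-values are significant.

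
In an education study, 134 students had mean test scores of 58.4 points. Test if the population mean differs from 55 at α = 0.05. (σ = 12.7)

z = (x̄ - μ₀)/(σ/√n) = (58.4 - 55)/(12.7/√134) = 3.099. Critical value: ±1.96. Since |3.099| > 1.96, Reject H₀.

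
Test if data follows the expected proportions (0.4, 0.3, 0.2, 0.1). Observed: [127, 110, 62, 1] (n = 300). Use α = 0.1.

Expected: [120.0, 90.0, 60.0, 30.0]. χ² = 32.953. df = 3, critical = 6.251. Reject H₀.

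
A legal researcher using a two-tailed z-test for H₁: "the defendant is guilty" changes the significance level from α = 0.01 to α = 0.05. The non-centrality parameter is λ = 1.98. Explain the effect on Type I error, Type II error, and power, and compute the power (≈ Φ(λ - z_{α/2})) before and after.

Increasing α from 0.01 to 0.05:
• Type I error rate increases (α is the Type I rate by definition).
• Critical value moves from z_{α/2} = 2.576 to 1.96, so power = Φ(λ - z_{α/2}) goes from Φ(1.98 - 2.576) = 0.276 to Φ(1.98 - 1.96) = 0.508.
• Type II error rate β = 1 - power therefore decreases (0.724 → 0.492).
Appropriate when false negatives are costly — here, acquitting a guilty person.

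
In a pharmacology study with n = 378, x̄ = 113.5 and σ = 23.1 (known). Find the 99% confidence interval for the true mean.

CI = x̄ ± z*(σ/√n) = 113.5 ± 2.576(23.1/√378) = 113.5 ± 3.06 = (110.44, 116.56)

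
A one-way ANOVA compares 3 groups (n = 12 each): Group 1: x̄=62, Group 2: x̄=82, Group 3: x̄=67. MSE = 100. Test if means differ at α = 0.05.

Grand mean = 70.33. SS_between = 2600.0, MS_between = 1300.0. F = 13.0, F_crit ≈ 3.285. Reject H₀.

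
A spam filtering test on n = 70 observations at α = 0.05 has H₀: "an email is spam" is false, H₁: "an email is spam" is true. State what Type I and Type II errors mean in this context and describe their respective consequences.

Type I (false positive): concluding that an email is spam when it is not — a legitimate email is sent to the spam folder and the user misses it. Type II (false negative): failing to conclude that an email is spam when it is — a spam email lands in the inbox. Which is costlier depends on domain priorities and is a judgement call rather than a statistical fact.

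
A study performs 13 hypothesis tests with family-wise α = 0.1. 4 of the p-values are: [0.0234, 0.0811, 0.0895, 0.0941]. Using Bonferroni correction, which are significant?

Bonferroni α = 0.1/13 = 0.00769. None of the given p-values are significant.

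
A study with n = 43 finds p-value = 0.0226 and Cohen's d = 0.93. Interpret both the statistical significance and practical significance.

Statistically significant (p = 0.0226 < 0.05). Cohen's d = 0.93 indicates a large effect size. Both statistical and practical significance should be considered.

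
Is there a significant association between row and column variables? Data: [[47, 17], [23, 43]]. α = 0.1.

χ² = 19.469. df = 1, critical = 2.706. Reject H₀. Variables are dependent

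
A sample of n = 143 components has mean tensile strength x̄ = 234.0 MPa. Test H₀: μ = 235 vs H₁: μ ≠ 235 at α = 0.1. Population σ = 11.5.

z = (x̄ - μ₀)/(σ/√n) = (234.0 - 235)/(11.5/√143) = -1.04. Critical value: ±1.645. Since |-1.04| ≤ 1.645, Fail to reject H₀.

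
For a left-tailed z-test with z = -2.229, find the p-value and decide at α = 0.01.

p = P(Z < -2.229) = Φ(-2.229) ≈ 0.0129. Since p ≥ 0.01, fail to reject H₀ (not significant) at α = 0.01.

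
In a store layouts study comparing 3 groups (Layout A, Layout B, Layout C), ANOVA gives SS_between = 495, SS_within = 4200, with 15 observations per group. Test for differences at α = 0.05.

df_between = 2, df_within = 42. F = MS_between/MS_within = 247.5/100.0 = 2.475. F_crit ≈ 3.22. Fail to reject H₀.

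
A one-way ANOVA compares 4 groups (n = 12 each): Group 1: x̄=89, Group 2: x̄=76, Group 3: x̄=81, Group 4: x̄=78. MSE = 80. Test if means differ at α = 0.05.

Grand mean = 81.0. SS_between = 1176.0, MS_between = 392.0. F = 4.9, F_crit ≈ 2.816. Reject H₀.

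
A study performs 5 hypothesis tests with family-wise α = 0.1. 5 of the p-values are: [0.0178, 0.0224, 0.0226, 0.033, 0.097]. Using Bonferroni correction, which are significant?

Bonferroni α = 0.1/5 = 0.02. Significant p-values: [0.0178]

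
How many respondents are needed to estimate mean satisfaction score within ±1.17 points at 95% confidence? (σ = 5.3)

n = (z*σ/E)² = (1.96×5.3/1.17)² = 78.8 → n = 79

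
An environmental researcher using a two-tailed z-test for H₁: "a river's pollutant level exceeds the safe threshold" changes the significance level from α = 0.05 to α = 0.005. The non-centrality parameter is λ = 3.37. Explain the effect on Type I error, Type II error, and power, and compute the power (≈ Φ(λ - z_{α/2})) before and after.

Decreasing α from 0.05 to 0.005:
• Type I error rate decreases (α is the Type I rate by definition).
• Critical value moves from z_{α/2} = 1.96 to 2.807, so power = Φ(λ - z_{α/2}) goes from Φ(3.37 - 1.96) = 0.921 to Φ(3.37 - 2.807) = 0.713.
• Type II error rate β = 1 - power therefore increases (0.079 → 0.287).
Appropriate when false positives are costly — here, shutting down a compliant factory unnecessarily.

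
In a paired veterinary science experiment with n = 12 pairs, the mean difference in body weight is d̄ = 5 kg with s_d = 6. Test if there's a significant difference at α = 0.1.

t = d̄/(s_d/√n) = 5/(6/√12) = 2.887. df = 11, critical t = ±1.796. Reject H₀.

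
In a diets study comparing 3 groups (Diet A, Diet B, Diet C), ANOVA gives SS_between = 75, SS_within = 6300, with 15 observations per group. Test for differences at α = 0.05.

df_between = 2, df_within = 42. F = MS_between/MS_within = 37.5/150.0 = 0.25. F_crit ≈ 3.22. Fail to reject H₀.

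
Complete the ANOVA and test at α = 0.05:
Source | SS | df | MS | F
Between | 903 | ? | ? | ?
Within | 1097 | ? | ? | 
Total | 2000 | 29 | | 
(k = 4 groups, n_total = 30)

df_between = 3, df_within = 26. MS_between = 301.0, MS_within = 42.19. F = 7.134, F_crit ≈ 2.975. Reject H₀.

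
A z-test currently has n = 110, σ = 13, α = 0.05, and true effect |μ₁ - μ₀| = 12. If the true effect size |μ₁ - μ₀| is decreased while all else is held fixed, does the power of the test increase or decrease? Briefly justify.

Power decreases: a smaller true effect decreases the non-centrality λ = |μ₁ - μ₀|/(σ/√n).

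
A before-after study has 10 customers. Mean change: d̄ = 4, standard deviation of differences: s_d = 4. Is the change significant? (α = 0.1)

t = d̄/(s_d/√n) = 4/(4/√10) = 3.162. df = 9, critical t = ±1.833. Reject H₀.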